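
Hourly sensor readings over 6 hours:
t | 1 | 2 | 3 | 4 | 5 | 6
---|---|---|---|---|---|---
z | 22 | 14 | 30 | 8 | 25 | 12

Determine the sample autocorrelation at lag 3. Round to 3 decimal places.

-0.392

Mean z̄ = (22 + 14 + 30 + 8 + 25 + 12)/6 = 18.5000
Σ(z_t−z̄)(z_{t+3}−z̄) = (-36.7500) + (-29.2500) + (-74.7500) = -140.7500
Denominator Σ(z_t−z̄)² = 359.5000
r_3 = -140.7500 / 359.5000 = -0.392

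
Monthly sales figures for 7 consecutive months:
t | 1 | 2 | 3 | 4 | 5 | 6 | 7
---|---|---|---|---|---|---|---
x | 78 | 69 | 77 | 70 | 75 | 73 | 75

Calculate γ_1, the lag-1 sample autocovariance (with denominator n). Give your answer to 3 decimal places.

-7.697

Mean x̄ = (78 + 69 + 77 + 70 + 75 + 73 + 75)/7 = 73.8571
Σ_{t=1}^{6}(x_t−x̄)(x_{t+1}−x̄) = -53.8776
γ_1 = -53.8776 / 7 = -7.697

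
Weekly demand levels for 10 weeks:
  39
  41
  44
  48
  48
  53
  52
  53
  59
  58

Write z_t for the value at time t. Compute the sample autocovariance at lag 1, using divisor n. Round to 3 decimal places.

27.275

Mean z̄ = (39 + 41 + 44 + 48 + 48 + 53 + 52 + 53 + 59 + 58)/10 = 49.5000
Σ_{t=1}^{9}(z_t−z̄)(z_{t+1}−z̄) = 272.7500
γ_1 = 272.7500 / 10 = 27.275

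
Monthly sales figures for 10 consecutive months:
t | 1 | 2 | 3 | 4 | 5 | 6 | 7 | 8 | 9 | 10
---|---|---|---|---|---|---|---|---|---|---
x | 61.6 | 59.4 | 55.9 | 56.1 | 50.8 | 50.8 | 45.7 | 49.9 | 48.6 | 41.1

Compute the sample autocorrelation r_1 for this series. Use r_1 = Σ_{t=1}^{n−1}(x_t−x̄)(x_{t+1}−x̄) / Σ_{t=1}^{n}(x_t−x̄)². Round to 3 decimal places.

0.498

Mean x̄ = (61.6 + 59.4 + 55.9 + 56.1 + 50.8 + 50.8 + 45.7 + 49.9 + 48.6 + 41.1)/10 = 51.9900
Numerator Σ_{t=1}^{9}(x_t−x̄)(x_{t+1}−x̄) = 177.4119
Denominator Σ(x_t−x̄)² = 356.2890
r_1 = 177.4119 / 356.2890 = 0.498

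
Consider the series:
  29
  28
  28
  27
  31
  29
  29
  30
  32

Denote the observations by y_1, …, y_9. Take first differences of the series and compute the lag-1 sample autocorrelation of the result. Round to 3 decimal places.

-0.421

First differences Δy: -1, 0, -1, 4, -2, 0, 1, 2
Mean of differences = 0.3750
Numerator Σ(Δy_t−Δȳ)(Δy_{t+1}−Δȳ) = -10.8906
Denominator Σ(Δy_t−Δȳ)² = 25.8750
r_1(Δy) = -10.8906 / 25.8750 = -0.421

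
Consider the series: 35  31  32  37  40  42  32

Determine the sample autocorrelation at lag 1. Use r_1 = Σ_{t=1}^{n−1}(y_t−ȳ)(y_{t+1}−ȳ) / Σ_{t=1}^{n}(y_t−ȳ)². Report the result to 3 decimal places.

Mean ȳ = (35 + 31 + 32 + 37 + 40 + 42 + 32)/7 = 35.5714
Deviations from mean: -0.5714, -4.5714, -3.5714, 1.4286, 4.4286, 6.4286, -3.5714
Σ(y_t−ȳ)(y_{t+1}−ȳ) = (2.6122) + (16.3265) + (-5.1020) + (6.3265) + (28.4694) + (-22.9592) = 25.6735
Denominator Σ(y_t−ȳ)² = 109.7143
r_1 = 25.6735 / 109.7143 = 0.234

0.234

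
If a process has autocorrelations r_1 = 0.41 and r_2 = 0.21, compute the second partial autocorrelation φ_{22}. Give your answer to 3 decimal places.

0.050

φ_{22} = (r_2 − r_1²) / (1 − r_1²)
r_1² = (0.41)² = 0.1681
Numerator = 0.21 − 0.1681 = 0.0419; denominator = 1 − 0.1681 = 0.8319
φ_{22} = 0.0419 / 0.8319 = 0.050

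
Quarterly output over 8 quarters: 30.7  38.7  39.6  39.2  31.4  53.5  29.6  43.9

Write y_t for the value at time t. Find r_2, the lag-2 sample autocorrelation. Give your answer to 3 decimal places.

Mean ȳ = (30.7 + 38.7 + 39.6 + 39.2 + 31.4 + 53.5 + 29.6 + 43.9)/8 = 38.3250
Numerator Σ_{t=1}^{6}(y_t−ȳ)(y_{t+2}−ȳ) = 140.0763
Denominator Σ(y_t−ȳ)² = 446.1150
r_2 = 140.0763 / 446.1150 = 0.314

0.314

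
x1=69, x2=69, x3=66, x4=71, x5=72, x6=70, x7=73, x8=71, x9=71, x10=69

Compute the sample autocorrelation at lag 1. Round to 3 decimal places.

Mean x̄ = (69 + 69 + 66 + 71 + 72 + 70 + 73 + 71 + 71 + 69)/10 = 70.1000
Numerator Σ_{t=1}^{9}(x_t−x̄)(x_{t+1}−x̄) = 5.6900
Denominator Σ(x_t−x̄)² = 34.9000
r_1 = 5.6900 / 34.9000 = 0.163

0.163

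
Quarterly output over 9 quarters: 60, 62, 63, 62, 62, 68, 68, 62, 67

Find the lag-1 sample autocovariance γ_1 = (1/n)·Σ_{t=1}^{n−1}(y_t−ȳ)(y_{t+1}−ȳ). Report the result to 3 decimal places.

1.081

Mean ȳ = (60 + 62 + 63 + 62 + 62 + 68 + 68 + 62 + 67)/9 = 63.7778
Σ_{t=1}^{8}(y_t−ȳ)(y_{t+1}−ȳ) = 9.7284
γ_1 = 9.7284 / 9 = 1.081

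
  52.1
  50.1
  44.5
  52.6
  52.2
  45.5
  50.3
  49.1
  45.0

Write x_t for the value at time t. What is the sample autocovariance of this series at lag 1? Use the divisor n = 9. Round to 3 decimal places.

Mean x̄ = (52.1 + 50.1 + 44.5 + 52.6 + 52.2 + 45.5 + 50.3 + 49.1 + 45.0)/9 = 49.0444
Σ_{t=1}^{8}(x_t−x̄)(x_{t+1}−x̄) = -22.2998
γ_1 = -22.2998 / 9 = -2.478

-2.478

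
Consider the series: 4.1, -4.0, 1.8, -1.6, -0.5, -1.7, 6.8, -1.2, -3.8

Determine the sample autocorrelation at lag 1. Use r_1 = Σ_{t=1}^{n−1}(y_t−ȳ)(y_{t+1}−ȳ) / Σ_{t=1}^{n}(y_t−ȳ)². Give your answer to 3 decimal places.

Mean ȳ = (4.1 − 4.0 + 1.8 − 1.6 − 0.5 − 1.7 + 6.8 − 1.2 − 3.8)/9 = -0.0111
Numerator Σ_{t=1}^{8}(y_t−ȳ)(y_{t+1}−ȳ) = -39.9946
Denominator Σ(y_t−ȳ)² = 103.8689
r_1 = -39.9946 / 103.8689 = -0.385

-0.385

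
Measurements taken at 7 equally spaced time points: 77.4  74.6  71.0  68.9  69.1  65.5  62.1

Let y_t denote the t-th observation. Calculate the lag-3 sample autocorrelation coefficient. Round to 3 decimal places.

-0.052

Mean ȳ = (77.4 + 74.6 + 71.0 + 68.9 + 69.1 + 65.5 + 62.1)/7 = 69.8000
Σ(y_t−ȳ)(y_{t+3}−ȳ) = (-6.8400) + (-3.3600) + (-5.1600) + (6.9300) = -8.4300
Denominator Σ(y_t−ȳ)² = 161.3200
r_3 = -8.4300 / 161.3200 = -0.052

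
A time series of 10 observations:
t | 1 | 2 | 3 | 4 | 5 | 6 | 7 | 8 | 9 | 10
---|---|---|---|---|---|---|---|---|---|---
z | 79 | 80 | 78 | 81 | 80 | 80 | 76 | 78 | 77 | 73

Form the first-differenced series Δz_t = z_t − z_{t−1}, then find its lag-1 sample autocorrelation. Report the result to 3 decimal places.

First differences Δz: 1, -2, 3, -1, 0, -4, 2, -1, -4
Mean of differences = -0.6667
Numerator Σ(Δz_t−Δz̄)(Δz_{t+1}−Δz̄) = -19.4444
Denominator Σ(Δz_t−Δz̄)² = 48.0000
r_1(Δz) = -19.4444 / 48.0000 = -0.405

-0.405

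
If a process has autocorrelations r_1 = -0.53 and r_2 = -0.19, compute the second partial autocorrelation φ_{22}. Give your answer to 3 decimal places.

-0.655

φ_{22} = (r_2 − r_1²) / (1 − r_1²)
r_1² = (-0.53)² = 0.2809
Numerator = -0.19 − 0.2809 = -0.4709; denominator = 1 − 0.2809 = 0.7191
φ_{22} = -0.4709 / 0.7191 = -0.655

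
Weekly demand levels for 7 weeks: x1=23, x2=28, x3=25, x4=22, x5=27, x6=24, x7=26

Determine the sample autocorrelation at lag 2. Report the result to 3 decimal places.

Mean x̄ = (23 + 28 + 25 + 22 + 27 + 24 + 26)/7 = 25.0000
Numerator Σ_{t=1}^{5}(x_t−x̄)(x_{t+2}−x̄) = -4.0000
Denominator Σ(x_t−x̄)² = 28.0000
r_2 = -4.0000 / 28.0000 = -0.143

-0.143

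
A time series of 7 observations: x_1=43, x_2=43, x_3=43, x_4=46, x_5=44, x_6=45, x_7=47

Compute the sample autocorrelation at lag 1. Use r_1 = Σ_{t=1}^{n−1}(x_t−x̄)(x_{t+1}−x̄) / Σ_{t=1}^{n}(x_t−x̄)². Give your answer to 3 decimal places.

0.152

Mean x̄ = (43 + 43 + 43 + 46 + 44 + 45 + 47)/7 = 44.4286
Deviations from mean: -1.4286, -1.4286, -1.4286, 1.5714, -0.4286, 0.5714, 2.5714
Σ(x_t−x̄)(x_{t+1}−x̄) = (2.0408) + (2.0408) + (-2.2449) + (-0.6735) + (-0.2449) + (1.4694) = 2.3878
Denominator Σ(x_t−x̄)² = 15.7143
r_1 = 2.3878 / 15.7143 = 0.152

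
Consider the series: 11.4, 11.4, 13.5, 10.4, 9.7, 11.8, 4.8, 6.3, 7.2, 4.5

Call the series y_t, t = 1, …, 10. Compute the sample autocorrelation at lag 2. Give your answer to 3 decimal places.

0.334

Mean ȳ = (11.4 + 11.4 + 13.5 + 10.4 + 9.7 + 11.8 + 4.8 + 6.3 + 7.2 + 4.5)/10 = 9.1000
Numerator Σ_{t=1}^{8}(y_t−ȳ)(y_{t+2}−ȳ) = 30.1700
Denominator Σ(y_t−ȳ)² = 90.3800
r_2 = 30.1700 / 90.3800 = 0.334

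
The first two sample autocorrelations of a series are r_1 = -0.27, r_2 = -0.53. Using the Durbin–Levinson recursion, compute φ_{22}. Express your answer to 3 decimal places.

-0.650

φ_{22} = (r_2 − r_1²) / (1 − r_1²)
r_1² = (-0.27)² = 0.0729
Numerator = -0.53 − 0.0729 = -0.6029; denominator = 1 − 0.0729 = 0.9271
φ_{22} = -0.6029 / 0.9271 = -0.650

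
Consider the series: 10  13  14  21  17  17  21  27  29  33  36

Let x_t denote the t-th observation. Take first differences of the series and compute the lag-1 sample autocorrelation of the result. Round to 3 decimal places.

-0.235

First differences Δx: 3, 1, 7, -4, 0, 4, 6, 2, 4, 3
Mean of differences = 2.6000
Numerator Σ(Δx_t−Δx̄)(Δx_{t+1}−Δx̄) = -20.7600
Denominator Σ(Δx_t−Δx̄)² = 88.4000
r_1(Δx) = -20.7600 / 88.4000 = -0.235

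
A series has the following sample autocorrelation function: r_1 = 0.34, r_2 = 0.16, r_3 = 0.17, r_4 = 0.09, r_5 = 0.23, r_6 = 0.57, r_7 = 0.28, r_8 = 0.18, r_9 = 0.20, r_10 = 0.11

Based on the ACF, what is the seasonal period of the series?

The largest autocorrelation is r_6 = 0.57; the remaining lags stay at or below 0.34. The elevated value at lag 1 (0.34), dropping to 0.16 at lag 2, reflects decaying short-term dependence rather than seasonality.
The dominant spike at lag 6 indicates a seasonal period of 6.

6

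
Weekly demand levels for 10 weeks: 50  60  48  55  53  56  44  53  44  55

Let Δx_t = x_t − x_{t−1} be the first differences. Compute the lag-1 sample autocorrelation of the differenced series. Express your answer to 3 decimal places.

First differences Δx: 10, -12, 7, -2, 3, -12, 9, -9, 11
Mean of differences = 0.5556
Numerator Σ(Δx_t−Δx̄)(Δx_{t+1}−Δx̄) = -539.4198
Denominator Σ(Δx_t−Δx̄)² = 730.2222
r_1(Δx) = -539.4198 / 730.2222 = -0.739

-0.739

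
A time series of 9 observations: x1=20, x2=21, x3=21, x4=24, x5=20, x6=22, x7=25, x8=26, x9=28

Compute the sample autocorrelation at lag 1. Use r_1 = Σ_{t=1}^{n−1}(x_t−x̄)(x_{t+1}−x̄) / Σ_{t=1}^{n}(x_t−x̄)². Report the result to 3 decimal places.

0.409

Mean x̄ = (20 + 21 + 21 + 24 + 20 + 22 + 25 + 26 + 28)/9 = 23.0000
Numerator Σ_{t=1}^{8}(x_t−x̄)(x_{t+1}−x̄) = 27.0000
Denominator Σ(x_t−x̄)² = 66.0000
r_1 = 27.0000 / 66.0000 = 0.409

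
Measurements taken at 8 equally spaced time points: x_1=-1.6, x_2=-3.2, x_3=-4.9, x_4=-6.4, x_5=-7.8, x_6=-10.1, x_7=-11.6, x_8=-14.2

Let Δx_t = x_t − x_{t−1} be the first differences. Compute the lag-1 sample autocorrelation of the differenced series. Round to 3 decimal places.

-0.328

First differences Δx: -1.6, -1.7, -1.5, -1.4, -2.3, -1.5, -2.6
Mean of differences = -1.8000
Numerator Σ(Δx_t−Δx̄)(Δx_{t+1}−Δx̄) = -0.4200
Denominator Σ(Δx_t−Δx̄)² = 1.2800
r_1(Δx) = -0.4200 / 1.2800 = -0.328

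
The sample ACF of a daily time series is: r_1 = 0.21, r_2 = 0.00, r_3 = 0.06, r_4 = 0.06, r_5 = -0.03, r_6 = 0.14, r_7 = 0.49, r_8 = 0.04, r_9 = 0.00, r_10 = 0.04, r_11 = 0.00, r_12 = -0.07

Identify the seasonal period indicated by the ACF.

7

The largest autocorrelation is r_7 = 0.49; the remaining lags stay at or below 0.21. The elevated value at lag 1 (0.21), dropping to 0.00 at lag 2, reflects decaying short-term dependence rather than seasonality.
The dominant spike at lag 7 indicates a seasonal period of 7.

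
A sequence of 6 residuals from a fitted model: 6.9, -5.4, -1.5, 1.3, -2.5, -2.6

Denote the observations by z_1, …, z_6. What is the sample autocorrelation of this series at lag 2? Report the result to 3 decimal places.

-0.196

Mean z̄ = (6.9 − 5.4 − 1.5 + 1.3 − 2.5 − 2.6)/6 = -0.6333
Deviations from mean: 7.5333, -4.7667, -0.8667, 1.9333, -1.8667, -1.9667
Σ(z_t−z̄)(z_{t+2}−z̄) = (-6.5289) + (-9.2156) + (1.6178) + (-3.8022) = -17.9289
Denominator Σ(z_t−z̄)² = 91.3133
r_2 = -17.9289 / 91.3133 = -0.196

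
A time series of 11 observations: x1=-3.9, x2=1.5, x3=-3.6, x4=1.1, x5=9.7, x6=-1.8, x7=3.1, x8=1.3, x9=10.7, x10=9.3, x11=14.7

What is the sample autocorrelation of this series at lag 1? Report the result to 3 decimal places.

Mean x̄ = (-3.9 + 1.5 − 3.6 + 1.1 + 9.7 − 1.8 + 3.1 + 1.3 + 10.7 + 9.3 + 14.7)/11 = 3.8273
Numerator Σ_{t=1}^{10}(x_t−x̄)(x_{t+1}−x̄) = 92.1383
Denominator Σ(x_t−x̄)² = 396.2018
r_1 = 92.1383 / 396.2018 = 0.233

0.233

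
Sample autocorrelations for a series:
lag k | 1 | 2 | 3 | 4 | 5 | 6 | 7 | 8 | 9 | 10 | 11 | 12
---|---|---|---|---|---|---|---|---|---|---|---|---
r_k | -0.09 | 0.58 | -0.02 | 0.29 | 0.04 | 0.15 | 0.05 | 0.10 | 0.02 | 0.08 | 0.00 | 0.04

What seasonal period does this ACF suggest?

2

The largest autocorrelation is r_2 = 0.58, with weaker echoes at lags 4 (0.29) and 6 (0.15); the remaining lags stay at or below 0.10.
The dominant spike at lag 2 indicates a seasonal period of 2.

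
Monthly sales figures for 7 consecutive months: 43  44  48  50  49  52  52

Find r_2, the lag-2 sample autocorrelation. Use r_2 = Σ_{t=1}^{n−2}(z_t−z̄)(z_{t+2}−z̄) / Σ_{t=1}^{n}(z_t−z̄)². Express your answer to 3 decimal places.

Mean z̄ = (43 + 44 + 48 + 50 + 49 + 52 + 52)/7 = 48.2857
Deviations from mean: -5.2857, -4.2857, -0.2857, 1.7143, 0.7143, 3.7143, 3.7143
Σ(z_t−z̄)(z_{t+2}−z̄) = (1.5102) + (-7.3469) + (-0.2041) + (6.3673) + (2.6531) = 2.9796
Denominator Σ(z_t−z̄)² = 77.4286
r_2 = 2.9796 / 77.4286 = 0.038

0.038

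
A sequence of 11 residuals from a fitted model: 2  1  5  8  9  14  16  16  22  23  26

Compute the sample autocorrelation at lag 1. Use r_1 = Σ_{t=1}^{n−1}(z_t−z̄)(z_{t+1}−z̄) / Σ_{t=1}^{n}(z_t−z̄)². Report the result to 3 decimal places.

Mean z̄ = (2 + 1 + 5 + 8 + 9 + 14 + 16 + 16 + 22 + 23 + 26)/11 = 12.9091
Numerator Σ_{t=1}^{10}(z_t−z̄)(z_{t+1}−z̄) = 542.7190
Denominator Σ(z_t−z̄)² = 738.9091
r_1 = 542.7190 / 738.9091 = 0.734

0.734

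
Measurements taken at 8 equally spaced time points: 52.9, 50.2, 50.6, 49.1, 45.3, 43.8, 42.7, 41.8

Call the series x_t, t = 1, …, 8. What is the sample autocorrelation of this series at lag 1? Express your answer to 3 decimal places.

Mean x̄ = (52.9 + 50.2 + 50.6 + 49.1 + 45.3 + 43.8 + 42.7 + 41.8)/8 = 47.0500
Deviations from mean: 5.8500, 3.1500, 3.5500, 2.0500, -1.7500, -3.2500, -4.3500, -5.2500
Σ(x_t−x̄)(x_{t+1}−x̄) = (18.4275) + (11.1825) + (7.2775) + (-3.5875) + (5.6875) + (14.1375) + (22.8375) = 75.9625
Denominator Σ(x_t−x̄)² = 121.0600
r_1 = 75.9625 / 121.0600 = 0.627

0.627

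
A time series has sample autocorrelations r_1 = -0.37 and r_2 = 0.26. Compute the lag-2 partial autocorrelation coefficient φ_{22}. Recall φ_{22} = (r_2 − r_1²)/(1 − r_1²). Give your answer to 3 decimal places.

φ_{22} = (r_2 − r_1²) / (1 − r_1²)
r_1² = (-0.37)² = 0.1369
Numerator = 0.26 − 0.1369 = 0.1231; denominator = 1 − 0.1369 = 0.8631
φ_{22} = 0.1231 / 0.8631 = 0.143

0.143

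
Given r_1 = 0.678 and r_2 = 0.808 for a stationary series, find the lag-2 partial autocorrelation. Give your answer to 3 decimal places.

0.645

φ_{22} = (r_2 − r_1²) / (1 − r_1²)
r_1² = (0.678)² = 0.459684
Numerator = 0.808 − 0.4597 = 0.3483; denominator = 1 − 0.4597 = 0.5403
φ_{22} = 0.3483 / 0.5403 = 0.645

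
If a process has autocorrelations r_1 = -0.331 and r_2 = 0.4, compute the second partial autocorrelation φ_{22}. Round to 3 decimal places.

φ_{22} = (r_2 − r_1²) / (1 − r_1²)
r_1² = (-0.331)² = 0.109561
Numerator = 0.4 − 0.1096 = 0.2904; denominator = 1 − 0.1096 = 0.8904
φ_{22} = 0.2904 / 0.8904 = 0.326

0.326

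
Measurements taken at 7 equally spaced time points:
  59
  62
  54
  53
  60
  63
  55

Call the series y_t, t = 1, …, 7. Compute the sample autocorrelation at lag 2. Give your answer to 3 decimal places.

-0.656

Mean ȳ = (59 + 62 + 54 + 53 + 60 + 63 + 55)/7 = 58.0000
Deviations from mean: 1.0000, 4.0000, -4.0000, -5.0000, 2.0000, 5.0000, -3.0000
Numerator Σ_{t=1}^{5}(y_t−ȳ)(y_{t+2}−ȳ) = -63.0000
Denominator Σ(y_t−ȳ)² = 96.0000
r_2 = -63.0000 / 96.0000 = -0.656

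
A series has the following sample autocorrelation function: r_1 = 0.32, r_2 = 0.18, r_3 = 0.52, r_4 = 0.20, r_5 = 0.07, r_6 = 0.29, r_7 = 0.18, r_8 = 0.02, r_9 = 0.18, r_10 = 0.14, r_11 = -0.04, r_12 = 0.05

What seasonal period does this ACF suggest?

3

The largest autocorrelation is r_3 = 0.52; the remaining lags stay at or below 0.32. The elevated value at lag 1 (0.32), dropping to 0.18 at lag 2, reflects decaying short-term dependence rather than seasonality.
The dominant spike at lag 3 indicates a seasonal period of 3.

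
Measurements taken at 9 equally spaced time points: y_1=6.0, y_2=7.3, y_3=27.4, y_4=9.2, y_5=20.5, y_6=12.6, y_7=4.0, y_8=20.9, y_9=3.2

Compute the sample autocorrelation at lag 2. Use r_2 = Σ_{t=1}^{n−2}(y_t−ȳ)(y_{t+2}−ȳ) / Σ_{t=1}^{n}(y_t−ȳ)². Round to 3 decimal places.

0.089

Mean ȳ = (6.0 + 7.3 + 27.4 + 9.2 + 20.5 + 12.6 + 4.0 + 20.9 + 3.2)/9 = 12.3444
Σ(y_t−ȳ)(y_{t+2}−ȳ) = (-95.5191) + (15.8620) + (122.7864) + (-0.8036) + (-68.0536) + (2.1864) + (76.3053) = 52.7638
Denominator Σ(y_t−ȳ)² = 595.2822
r_2 = 52.7638 / 595.2822 = 0.089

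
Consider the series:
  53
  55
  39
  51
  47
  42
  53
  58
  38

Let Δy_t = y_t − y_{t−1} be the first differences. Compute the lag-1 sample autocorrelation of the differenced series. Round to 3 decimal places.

-0.363

First differences Δy: 2, -16, 12, -4, -5, 11, 5, -20
Mean of differences = -1.8750
Numerator Σ(Δy_t−Δȳ)(Δy_{t+1}−Δȳ) = -349.8906
Denominator Σ(Δy_t−Δȳ)² = 962.8750
r_1(Δy) = -349.8906 / 962.8750 = -0.363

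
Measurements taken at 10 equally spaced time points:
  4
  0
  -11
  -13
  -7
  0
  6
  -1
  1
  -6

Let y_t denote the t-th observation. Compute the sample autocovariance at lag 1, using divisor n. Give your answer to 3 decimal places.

14.621

Mean ȳ = (4 + 0 − 11 − 13 − 7 + 0 + 6 − 1 + 1 − 6)/10 = -2.7000
Σ_{t=1}^{9}(y_t−ȳ)(y_{t+1}−ȳ) = 146.2100
γ_1 = 146.2100 / 10 = 14.621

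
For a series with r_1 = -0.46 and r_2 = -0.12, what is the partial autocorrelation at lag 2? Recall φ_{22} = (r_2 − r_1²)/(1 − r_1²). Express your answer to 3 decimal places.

-0.421

φ_{22} = (r_2 − r_1²) / (1 − r_1²)
r_1² = (-0.46)² = 0.2116
Numerator = -0.12 − 0.2116 = -0.3316; denominator = 1 − 0.2116 = 0.7884
φ_{22} = -0.3316 / 0.7884 = -0.421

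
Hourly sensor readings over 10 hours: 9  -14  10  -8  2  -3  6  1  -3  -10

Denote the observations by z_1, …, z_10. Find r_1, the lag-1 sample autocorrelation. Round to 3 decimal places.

Mean z̄ = (9 − 14 + 10 − 8 + 2 − 3 + 6 + 1 − 3 − 10)/10 = -1.0000
Numerator Σ_{t=1}^{9}(z_t−z̄)(z_{t+1}−z̄) = -363.0000
Denominator Σ(z_t−z̄)² = 590.0000
r_1 = -363.0000 / 590.0000 = -0.615

-0.615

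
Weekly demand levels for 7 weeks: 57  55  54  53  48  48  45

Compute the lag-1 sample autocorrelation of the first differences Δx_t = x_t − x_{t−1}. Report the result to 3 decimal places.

First differences Δx: -2, -1, -1, -5, 0, -3
Mean of differences = -2.0000
Numerator Σ(Δx_t−Δx̄)(Δx_{t+1}−Δx̄) = -10.0000
Denominator Σ(Δx_t−Δx̄)² = 16.0000
r_1(Δx) = -10.0000 / 16.0000 = -0.625

-0.625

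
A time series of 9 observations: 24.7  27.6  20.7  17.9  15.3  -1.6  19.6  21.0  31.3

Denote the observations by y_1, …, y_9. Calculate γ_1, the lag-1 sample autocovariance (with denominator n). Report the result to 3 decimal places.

18.085

Mean ȳ = (24.7 + 27.6 + 20.7 + 17.9 + 15.3 − 1.6 + 19.6 + 21.0 + 31.3)/9 = 19.6111
Σ_{t=1}^{8}(y_t−ȳ)(y_{t+1}−ȳ) = 162.7654
γ_1 = 162.7654 / 9 = 18.085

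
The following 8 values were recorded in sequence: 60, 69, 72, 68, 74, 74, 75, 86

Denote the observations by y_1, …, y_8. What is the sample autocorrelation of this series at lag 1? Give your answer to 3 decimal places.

0.210

Mean ȳ = (60 + 69 + 72 + 68 + 74 + 74 + 75 + 86)/8 = 72.2500
Deviations from mean: -12.2500, -3.2500, -0.2500, -4.2500, 1.7500, 1.7500, 2.7500, 13.7500
Σ(y_t−ȳ)(y_{t+1}−ȳ) = (39.8125) + (0.8125) + (1.0625) + (-7.4375) + (3.0625) + (4.8125) + (37.8125) = 79.9375
Denominator Σ(y_t−ȳ)² = 381.5000
r_1 = 79.9375 / 381.5000 = 0.210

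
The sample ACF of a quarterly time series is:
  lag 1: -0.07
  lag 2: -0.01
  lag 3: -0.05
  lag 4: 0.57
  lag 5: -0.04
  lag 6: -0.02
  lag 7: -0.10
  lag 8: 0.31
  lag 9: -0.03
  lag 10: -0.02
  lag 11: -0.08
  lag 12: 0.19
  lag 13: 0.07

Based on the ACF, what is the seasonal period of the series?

4

The largest autocorrelation is r_4 = 0.57, with weaker echoes at lags 8 (0.31) and 12 (0.19); the remaining lags stay at or below 0.07.
The dominant spike at lag 4 indicates a seasonal period of 4.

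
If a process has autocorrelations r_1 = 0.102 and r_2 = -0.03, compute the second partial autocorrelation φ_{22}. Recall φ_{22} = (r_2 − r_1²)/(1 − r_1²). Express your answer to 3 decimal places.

φ_{22} = (r_2 − r_1²) / (1 − r_1²)
r_1² = (0.102)² = 0.010404
Numerator = -0.03 − 0.0104 = -0.0404; denominator = 1 − 0.0104 = 0.9896
φ_{22} = -0.0404 / 0.9896 = -0.041

-0.041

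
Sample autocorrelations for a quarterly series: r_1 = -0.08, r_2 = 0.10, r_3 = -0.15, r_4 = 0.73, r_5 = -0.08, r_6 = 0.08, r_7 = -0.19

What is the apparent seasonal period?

The largest autocorrelation is r_4 = 0.73; the remaining lags stay at or below 0.10.
The dominant spike at lag 4 indicates a seasonal period of 4.

4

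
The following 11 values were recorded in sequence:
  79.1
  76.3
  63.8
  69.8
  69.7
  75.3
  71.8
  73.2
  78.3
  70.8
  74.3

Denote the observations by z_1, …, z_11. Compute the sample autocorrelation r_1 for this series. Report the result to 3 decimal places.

0.027

Mean z̄ = (79.1 + 76.3 + 63.8 + 69.8 + 69.7 + 75.3 + 71.8 + 73.2 + 78.3 + 70.8 + 74.3)/11 = 72.9455
Numerator Σ_{t=1}^{10}(z_t−z̄)(z_{t+1}−z̄) = 5.2807
Denominator Σ(z_t−z̄)² = 195.2273
r_1 = 5.2807 / 195.2273 = 0.027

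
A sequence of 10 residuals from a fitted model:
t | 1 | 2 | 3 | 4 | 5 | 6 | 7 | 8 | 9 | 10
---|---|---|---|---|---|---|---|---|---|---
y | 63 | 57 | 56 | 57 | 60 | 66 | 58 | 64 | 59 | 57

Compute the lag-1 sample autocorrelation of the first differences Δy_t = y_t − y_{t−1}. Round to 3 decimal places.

First differences Δy: -6, -1, 1, 3, 6, -8, 6, -5, -2
Mean of differences = -0.6667
Numerator Σ(Δy_t−Δȳ)(Δy_{t+1}−Δȳ) = -89.1111
Denominator Σ(Δy_t−Δȳ)² = 208.0000
r_1(Δy) = -89.1111 / 208.0000 = -0.428

-0.428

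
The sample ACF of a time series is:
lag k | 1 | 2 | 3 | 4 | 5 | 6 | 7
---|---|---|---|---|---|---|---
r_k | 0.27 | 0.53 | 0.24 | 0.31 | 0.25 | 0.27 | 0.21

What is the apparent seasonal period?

The largest autocorrelation is r_2 = 0.53, with a weaker echo at lag 4 (0.31); the remaining lags stay at or below 0.27.
The dominant spike at lag 2 indicates a seasonal period of 2.

2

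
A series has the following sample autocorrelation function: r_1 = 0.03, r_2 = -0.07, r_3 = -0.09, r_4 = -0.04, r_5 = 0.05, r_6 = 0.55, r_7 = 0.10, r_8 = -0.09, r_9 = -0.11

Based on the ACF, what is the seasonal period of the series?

The largest autocorrelation is r_6 = 0.55; the remaining lags stay at or below 0.10.
The dominant spike at lag 6 indicates a seasonal period of 6.

6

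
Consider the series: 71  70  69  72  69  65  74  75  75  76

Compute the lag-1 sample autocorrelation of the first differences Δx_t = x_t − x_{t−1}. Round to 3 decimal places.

First differences Δx: -1, -1, 3, -3, -4, 9, 1, 0, 1
Mean of differences = 0.5556
Numerator Σ(Δx_t−Δx̄)(Δx_{t+1}−Δx̄) = -29.0864
Denominator Σ(Δx_t−Δx̄)² = 116.2222
r_1(Δx) = -29.0864 / 116.2222 = -0.250

-0.250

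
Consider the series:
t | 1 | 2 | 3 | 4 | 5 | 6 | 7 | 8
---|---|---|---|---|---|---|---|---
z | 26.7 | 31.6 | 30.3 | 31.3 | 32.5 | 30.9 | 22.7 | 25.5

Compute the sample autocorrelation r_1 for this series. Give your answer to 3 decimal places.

0.294

Mean z̄ = (26.7 + 31.6 + 30.3 + 31.3 + 32.5 + 30.9 + 22.7 + 25.5)/8 = 28.9375
Deviations from mean: -2.2375, 2.6625, 1.3625, 2.3625, 3.5625, 1.9625, -6.2375, -3.4375
Numerator Σ_{t=1}^{7}(z_t−z̄)(z_{t+1}−z̄) = 25.4973
Denominator Σ(z_t−z̄)² = 86.7988
r_1 = 25.4973 / 86.7988 = 0.294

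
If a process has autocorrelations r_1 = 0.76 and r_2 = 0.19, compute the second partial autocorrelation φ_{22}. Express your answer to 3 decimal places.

φ_{22} = (r_2 − r_1²) / (1 − r_1²)
r_1² = (0.76)² = 0.5776
Numerator = 0.19 − 0.5776 = -0.3876; denominator = 1 − 0.5776 = 0.4224
φ_{22} = -0.3876 / 0.4224 = -0.918

-0.918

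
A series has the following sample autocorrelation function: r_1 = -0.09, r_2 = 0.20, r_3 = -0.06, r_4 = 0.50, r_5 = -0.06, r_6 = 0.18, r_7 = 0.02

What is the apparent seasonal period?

The largest autocorrelation is r_4 = 0.50; the remaining lags stay at or below 0.20.
The dominant spike at lag 4 indicates a seasonal period of 4.

4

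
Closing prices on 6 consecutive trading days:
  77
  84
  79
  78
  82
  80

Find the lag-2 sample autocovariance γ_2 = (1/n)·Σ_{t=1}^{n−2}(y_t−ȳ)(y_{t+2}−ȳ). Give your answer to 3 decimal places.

-1.167

Mean ȳ = (77 + 84 + 79 + 78 + 82 + 80)/6 = 80.0000
Σ_{t=1}^{4}(y_t−ȳ)(y_{t+2}−ȳ) = -7.0000
γ_2 = -7.0000 / 6 = -1.167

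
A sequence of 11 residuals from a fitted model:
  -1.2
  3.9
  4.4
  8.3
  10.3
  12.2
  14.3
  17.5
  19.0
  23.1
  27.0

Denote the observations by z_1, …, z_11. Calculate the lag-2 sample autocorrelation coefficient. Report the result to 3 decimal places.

Mean z̄ = (-1.2 + 3.9 + 4.4 + 8.3 + 10.3 + 12.2 + 14.3 + 17.5 + 19.0 + 23.1 + 27.0)/11 = 12.6182
Numerator Σ_{t=1}^{9}(z_t−z̄)(z_{t+2}−z̄) = 319.8093
Denominator Σ(z_t−z̄)² = 742.7764
r_2 = 319.8093 / 742.7764 = 0.431

0.431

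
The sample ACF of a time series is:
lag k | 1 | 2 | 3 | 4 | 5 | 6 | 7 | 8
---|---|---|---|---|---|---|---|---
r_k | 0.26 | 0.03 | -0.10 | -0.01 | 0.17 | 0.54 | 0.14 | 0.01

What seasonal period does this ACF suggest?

6

The largest autocorrelation is r_6 = 0.54; the remaining lags stay at or below 0.26. The elevated value at lag 1 (0.26), dropping to 0.03 at lag 2, reflects decaying short-term dependence rather than seasonality.
The dominant spike at lag 6 indicates a seasonal period of 6.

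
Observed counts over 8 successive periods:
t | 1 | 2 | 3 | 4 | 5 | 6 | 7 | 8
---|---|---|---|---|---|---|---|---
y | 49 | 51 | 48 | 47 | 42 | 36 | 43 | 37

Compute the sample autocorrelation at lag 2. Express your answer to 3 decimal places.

Mean ȳ = (49 + 51 + 48 + 47 + 42 + 36 + 43 + 37)/8 = 44.1250
Deviations from mean: 4.8750, 6.8750, 3.8750, 2.8750, -2.1250, -8.1250, -1.1250, -7.1250
Σ(y_t−ȳ)(y_{t+2}−ȳ) = (18.8906) + (19.7656) + (-8.2344) + (-23.3594) + (2.3906) + (57.8906) = 67.3438
Denominator Σ(y_t−ȳ)² = 216.8750
r_2 = 67.3438 / 216.8750 = 0.311

0.311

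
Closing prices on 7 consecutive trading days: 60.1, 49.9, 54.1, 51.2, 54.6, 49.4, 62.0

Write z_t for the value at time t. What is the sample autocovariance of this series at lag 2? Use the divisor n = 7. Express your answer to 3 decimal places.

Mean z̄ = (60.1 + 49.9 + 54.1 + 51.2 + 54.6 + 49.4 + 62.0)/7 = 54.4714
Deviations: 5.6286, -4.5714, -0.3714, -3.2714, 0.1286, -5.0714, 7.5286
Σ_{t=1}^{5}(z_t−z̄)(z_{t+2}−z̄) = 30.3755
γ_2 = 30.3755 / 7 = 4.339

4.339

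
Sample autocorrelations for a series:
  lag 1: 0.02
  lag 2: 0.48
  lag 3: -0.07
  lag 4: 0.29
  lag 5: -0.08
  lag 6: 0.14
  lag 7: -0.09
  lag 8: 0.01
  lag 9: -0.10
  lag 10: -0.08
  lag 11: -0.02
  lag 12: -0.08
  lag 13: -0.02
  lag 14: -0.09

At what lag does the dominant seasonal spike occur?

2

The largest autocorrelation is r_2 = 0.48, with a weaker echo at lag 4 (0.29); the remaining lags stay at or below 0.14.
The dominant spike at lag 2 indicates a seasonal period of 2.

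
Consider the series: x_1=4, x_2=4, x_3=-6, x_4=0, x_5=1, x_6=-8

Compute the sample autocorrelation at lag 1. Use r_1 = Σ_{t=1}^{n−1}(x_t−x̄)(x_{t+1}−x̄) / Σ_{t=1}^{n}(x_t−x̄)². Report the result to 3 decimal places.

-0.136

Mean x̄ = (4 + 4 − 6 + 0 + 1 − 8)/6 = -0.8333
Deviations from mean: 4.8333, 4.8333, -5.1667, 0.8333, 1.8333, -7.1667
Numerator Σ_{t=1}^{5}(x_t−x̄)(x_{t+1}−x̄) = -17.5278
Denominator Σ(x_t−x̄)² = 128.8333
r_1 = -17.5278 / 128.8333 = -0.136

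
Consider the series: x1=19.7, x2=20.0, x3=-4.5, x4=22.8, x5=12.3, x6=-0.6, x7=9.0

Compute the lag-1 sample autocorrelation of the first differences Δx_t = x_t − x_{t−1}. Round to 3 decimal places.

First differences Δx: 0.3, -24.5, 27.3, -10.5, -12.9, 9.6
Mean of differences = -1.7833
Numerator Σ(Δx_t−Δx̄)(Δx_{t+1}−Δx̄) = -991.1569
Denominator Σ(Δx_t−Δx̄)² = 1695.3683
r_1(Δx) = -991.1569 / 1695.3683 = -0.585

-0.585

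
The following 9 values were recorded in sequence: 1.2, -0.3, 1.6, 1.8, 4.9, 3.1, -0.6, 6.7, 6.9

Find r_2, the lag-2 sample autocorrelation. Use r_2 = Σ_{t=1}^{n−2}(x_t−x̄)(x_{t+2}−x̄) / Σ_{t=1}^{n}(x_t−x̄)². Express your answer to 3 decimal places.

Mean x̄ = (1.2 − 0.3 + 1.6 + 1.8 + 4.9 + 3.1 − 0.6 + 6.7 + 6.9)/9 = 2.8111
Σ(x_t−x̄)(x_{t+2}−x̄) = (1.9512) + (3.1457) + (-2.5299) + (-0.2921) + (-7.1254) + (1.1235) + (-13.9477) = -17.6747
Denominator Σ(x_t−x̄)² = 62.6889
r_2 = -17.6747 / 62.6889 = -0.282

-0.282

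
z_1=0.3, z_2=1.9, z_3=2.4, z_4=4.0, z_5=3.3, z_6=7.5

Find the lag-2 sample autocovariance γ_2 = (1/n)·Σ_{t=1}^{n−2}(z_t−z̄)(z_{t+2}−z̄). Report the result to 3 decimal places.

0.773

Mean z̄ = (0.3 + 1.9 + 2.4 + 4.0 + 3.3 + 7.5)/6 = 3.2333
Deviations: -2.9333, -1.3333, -0.8333, 0.7667, 0.0667, 4.2667
Σ_{t=1}^{4}(z_t−z̄)(z_{t+2}−z̄) = 4.6378
γ_2 = 4.6378 / 6 = 0.773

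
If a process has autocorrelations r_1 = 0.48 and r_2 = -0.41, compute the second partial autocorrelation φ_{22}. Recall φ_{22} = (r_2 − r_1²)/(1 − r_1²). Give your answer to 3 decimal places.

φ_{22} = (r_2 − r_1²) / (1 − r_1²)
r_1² = (0.48)² = 0.2304
Numerator = -0.41 − 0.2304 = -0.6404; denominator = 1 − 0.2304 = 0.7696
φ_{22} = -0.6404 / 0.7696 = -0.832

-0.832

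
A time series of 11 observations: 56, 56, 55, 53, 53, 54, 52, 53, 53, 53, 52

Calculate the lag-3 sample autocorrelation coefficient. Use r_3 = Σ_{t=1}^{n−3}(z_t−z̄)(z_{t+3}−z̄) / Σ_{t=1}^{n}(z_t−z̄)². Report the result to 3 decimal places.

Mean z̄ = (56 + 56 + 55 + 53 + 53 + 54 + 52 + 53 + 53 + 53 + 52)/11 = 53.6364
Numerator Σ_{t=1}^{8}(z_t−z̄)(z_{t+3}−z̄) = 0.7851
Denominator Σ(z_t−z̄)² = 20.5455
r_3 = 0.7851 / 20.5455 = 0.038

0.038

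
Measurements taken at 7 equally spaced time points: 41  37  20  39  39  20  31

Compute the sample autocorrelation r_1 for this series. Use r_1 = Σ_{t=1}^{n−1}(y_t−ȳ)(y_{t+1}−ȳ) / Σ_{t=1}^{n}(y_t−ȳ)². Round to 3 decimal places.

-0.244

Mean ȳ = (41 + 37 + 20 + 39 + 39 + 20 + 31)/7 = 32.4286
Deviations from mean: 8.5714, 4.5714, -12.4286, 6.5714, 6.5714, -12.4286, -1.4286
Numerator Σ_{t=1}^{6}(y_t−ȳ)(y_{t+1}−ȳ) = -120.0408
Denominator Σ(y_t−ȳ)² = 491.7143
r_1 = -120.0408 / 491.7143 = -0.244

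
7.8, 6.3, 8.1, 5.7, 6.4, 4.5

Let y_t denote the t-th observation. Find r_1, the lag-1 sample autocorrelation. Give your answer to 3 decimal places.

Mean ȳ = (7.8 + 6.3 + 8.1 + 5.7 + 6.4 + 4.5)/6 = 6.4667
Σ(y_t−ȳ)(y_{t+1}−ȳ) = (-0.2222) + (-0.2722) + (-1.2522) + (0.0511) + (0.1311) = -1.5644
Denominator Σ(y_t−ȳ)² = 8.9333
r_1 = -1.5644 / 8.9333 = -0.175

-0.175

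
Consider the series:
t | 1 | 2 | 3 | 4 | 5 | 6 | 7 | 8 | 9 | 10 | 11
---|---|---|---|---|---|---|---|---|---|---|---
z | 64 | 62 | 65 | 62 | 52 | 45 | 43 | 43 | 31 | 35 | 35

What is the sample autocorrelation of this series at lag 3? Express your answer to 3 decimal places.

Mean z̄ = (64 + 62 + 65 + 62 + 52 + 45 + 43 + 43 + 31 + 35 + 35)/11 = 48.8182
Numerator Σ_{t=1}^{8}(z_t−z̄)(z_{t+3}−z̄) = 313.9008
Denominator Σ(z_t−z̄)² = 1631.6364
r_3 = 313.9008 / 1631.6364 = 0.192

0.192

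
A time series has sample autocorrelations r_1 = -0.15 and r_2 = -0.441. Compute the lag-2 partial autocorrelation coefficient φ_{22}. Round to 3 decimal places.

φ_{22} = (r_2 − r_1²) / (1 − r_1²)
r_1² = (-0.15)² = 0.0225
Numerator = -0.441 − 0.0225 = -0.4635; denominator = 1 − 0.0225 = 0.9775
φ_{22} = -0.4635 / 0.9775 = -0.474

-0.474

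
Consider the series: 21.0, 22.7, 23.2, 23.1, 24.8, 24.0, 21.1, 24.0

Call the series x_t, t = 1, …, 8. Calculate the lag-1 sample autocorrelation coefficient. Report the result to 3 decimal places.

Mean x̄ = (21.0 + 22.7 + 23.2 + 23.1 + 24.8 + 24.0 + 21.1 + 24.0)/8 = 22.9875
Deviations from mean: -1.9875, -0.2875, 0.2125, 0.1125, 1.8125, 1.0125, -1.8875, 1.0125
Σ(x_t−x̄)(x_{t+1}−x̄) = (0.5714) + (-0.0611) + (0.0239) + (0.2039) + (1.8352) + (-1.9111) + (-1.9111) = -1.2489
Denominator Σ(x_t−x̄)² = 12.9888
r_1 = -1.2489 / 12.9888 = -0.096

-0.096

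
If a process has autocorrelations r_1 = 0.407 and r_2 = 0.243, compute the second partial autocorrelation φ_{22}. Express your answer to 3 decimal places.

0.093

φ_{22} = (r_2 − r_1²) / (1 − r_1²)
r_1² = (0.407)² = 0.165649
Numerator = 0.243 − 0.1656 = 0.0774; denominator = 1 − 0.1656 = 0.8344
φ_{22} = 0.0774 / 0.8344 = 0.093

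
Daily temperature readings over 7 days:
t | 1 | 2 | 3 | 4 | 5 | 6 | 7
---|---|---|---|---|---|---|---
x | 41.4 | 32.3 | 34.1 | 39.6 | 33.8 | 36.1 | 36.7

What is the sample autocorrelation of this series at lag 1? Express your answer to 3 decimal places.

-0.417

Mean x̄ = (41.4 + 32.3 + 34.1 + 39.6 + 33.8 + 36.1 + 36.7)/7 = 36.2857
Deviations from mean: 5.1143, -3.9857, -2.1857, 3.3143, -2.4857, -0.1857, 0.4143
Σ(x_t−x̄)(x_{t+1}−x̄) = (-20.3841) + (8.7116) + (-7.2441) + (-8.2384) + (0.4616) + (-0.0769) = -26.7702
Denominator Σ(x_t−x̄)² = 64.1886
r_1 = -26.7702 / 64.1886 = -0.417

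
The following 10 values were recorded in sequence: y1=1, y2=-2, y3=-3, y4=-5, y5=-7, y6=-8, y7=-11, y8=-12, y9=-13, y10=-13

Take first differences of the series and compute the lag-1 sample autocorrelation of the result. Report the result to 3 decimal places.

-0.186

First differences Δy: -3, -1, -2, -2, -1, -3, -1, -1, 0
Mean of differences = -1.5556
Numerator Σ(Δy_t−Δȳ)(Δy_{t+1}−Δȳ) = -1.5309
Denominator Σ(Δy_t−Δȳ)² = 8.2222
r_1(Δy) = -1.5309 / 8.2222 = -0.186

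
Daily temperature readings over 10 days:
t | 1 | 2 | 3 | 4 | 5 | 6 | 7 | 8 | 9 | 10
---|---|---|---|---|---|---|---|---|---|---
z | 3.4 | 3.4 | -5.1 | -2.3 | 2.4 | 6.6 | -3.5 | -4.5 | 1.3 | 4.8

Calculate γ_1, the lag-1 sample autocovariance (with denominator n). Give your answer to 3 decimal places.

Mean z̄ = (3.4 + 3.4 − 5.1 − 2.3 + 2.4 + 6.6 − 3.5 − 4.5 + 1.3 + 4.8)/10 = 0.6500
Σ_{t=1}^{9}(z_t−z̄)(z_{t+1}−z̄) = 9.9925
γ_1 = 9.9925 / 10 = 0.999

0.999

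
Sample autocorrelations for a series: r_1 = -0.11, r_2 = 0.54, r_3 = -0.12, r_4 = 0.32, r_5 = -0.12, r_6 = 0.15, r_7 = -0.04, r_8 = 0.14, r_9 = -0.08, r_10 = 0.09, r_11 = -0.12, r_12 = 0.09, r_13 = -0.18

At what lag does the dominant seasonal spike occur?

2

The largest autocorrelation is r_2 = 0.54, with weaker echoes at lags 4 (0.32) and 6 (0.15); the remaining lags stay at or below 0.14.
The dominant spike at lag 2 indicates a seasonal period of 2.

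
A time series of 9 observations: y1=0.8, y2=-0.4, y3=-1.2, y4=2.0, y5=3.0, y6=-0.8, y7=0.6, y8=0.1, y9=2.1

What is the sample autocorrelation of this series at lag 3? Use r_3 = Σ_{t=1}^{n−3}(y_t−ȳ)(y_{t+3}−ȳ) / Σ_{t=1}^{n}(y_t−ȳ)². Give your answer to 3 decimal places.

-0.191

Mean ȳ = (0.8 − 0.4 − 1.2 + 2.0 + 3.0 − 0.8 + 0.6 + 0.1 + 2.1)/9 = 0.6889
Numerator Σ_{t=1}^{6}(y_t−ȳ)(y_{t+3}−ȳ) = -3.1370
Denominator Σ(y_t−ȳ)² = 16.3889
r_3 = -3.1370 / 16.3889 = -0.191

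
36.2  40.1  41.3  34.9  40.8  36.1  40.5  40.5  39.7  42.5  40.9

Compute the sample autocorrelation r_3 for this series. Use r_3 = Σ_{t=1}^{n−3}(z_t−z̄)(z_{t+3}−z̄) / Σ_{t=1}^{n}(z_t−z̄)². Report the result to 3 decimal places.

Mean z̄ = (36.2 + 40.1 + 41.3 + 34.9 + 40.8 + 36.1 + 40.5 + 40.5 + 39.7 + 42.5 + 40.9)/11 = 39.4091
Numerator Σ_{t=1}^{8}(z_t−z̄)(z_{t+3}−z̄) = 9.8079
Denominator Σ(z_t−z̄)² = 61.8091
r_3 = 9.8079 / 61.8091 = 0.159

0.159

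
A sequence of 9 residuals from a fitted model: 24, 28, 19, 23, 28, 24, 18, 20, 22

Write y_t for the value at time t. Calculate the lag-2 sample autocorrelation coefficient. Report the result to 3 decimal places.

-0.460

Mean ȳ = (24 + 28 + 19 + 23 + 28 + 24 + 18 + 20 + 22)/9 = 22.8889
Σ(y_t−ȳ)(y_{t+2}−ȳ) = (-4.3210) + (0.5679) + (-19.8765) + (0.1235) + (-24.9877) + (-3.2099) + (4.3457) = -47.3580
Denominator Σ(y_t−ȳ)² = 102.8889
r_2 = -47.3580 / 102.8889 = -0.460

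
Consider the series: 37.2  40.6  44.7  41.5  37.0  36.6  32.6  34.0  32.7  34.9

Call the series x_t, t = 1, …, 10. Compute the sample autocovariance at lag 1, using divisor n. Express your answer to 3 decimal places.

9.928

Mean x̄ = (37.2 + 40.6 + 44.7 + 41.5 + 37.0 + 36.6 + 32.6 + 34.0 + 32.7 + 34.9)/10 = 37.1800
Σ_{t=1}^{9}(x_t−x̄)(x_{t+1}−x̄) = 99.2816
γ_1 = 99.2816 / 10 = 9.928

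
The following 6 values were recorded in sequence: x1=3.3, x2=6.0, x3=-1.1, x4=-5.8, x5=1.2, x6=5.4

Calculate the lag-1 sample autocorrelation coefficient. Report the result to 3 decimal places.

0.166

Mean x̄ = (3.3 + 6.0 − 1.1 − 5.8 + 1.2 + 5.4)/6 = 1.5000
Deviations from mean: 1.8000, 4.5000, -2.6000, -7.3000, -0.3000, 3.9000
Σ(x_t−x̄)(x_{t+1}−x̄) = (8.1000) + (-11.7000) + (18.9800) + (2.1900) + (-1.1700) = 16.4000
Denominator Σ(x_t−x̄)² = 98.8400
r_1 = 16.4000 / 98.8400 = 0.166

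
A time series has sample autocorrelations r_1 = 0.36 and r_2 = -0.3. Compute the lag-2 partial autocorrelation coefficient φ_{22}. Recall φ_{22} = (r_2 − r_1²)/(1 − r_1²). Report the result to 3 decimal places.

φ_{22} = (r_2 − r_1²) / (1 − r_1²)
r_1² = (0.36)² = 0.1296
Numerator = -0.3 − 0.1296 = -0.4296; denominator = 1 − 0.1296 = 0.8704
φ_{22} = -0.4296 / 0.8704 = -0.494

-0.494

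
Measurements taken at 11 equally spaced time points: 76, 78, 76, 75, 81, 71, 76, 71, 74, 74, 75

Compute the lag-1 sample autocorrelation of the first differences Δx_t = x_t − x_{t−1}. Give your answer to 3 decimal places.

-0.773

First differences Δx: 2, -2, -1, 6, -10, 5, -5, 3, 0, 1
Mean of differences = -0.1000
Numerator Σ(Δx_t−Δx̄)(Δx_{t+1}−Δx̄) = -158.4100
Denominator Σ(Δx_t−Δx̄)² = 204.9000
r_1(Δx) = -158.4100 / 204.9000 = -0.773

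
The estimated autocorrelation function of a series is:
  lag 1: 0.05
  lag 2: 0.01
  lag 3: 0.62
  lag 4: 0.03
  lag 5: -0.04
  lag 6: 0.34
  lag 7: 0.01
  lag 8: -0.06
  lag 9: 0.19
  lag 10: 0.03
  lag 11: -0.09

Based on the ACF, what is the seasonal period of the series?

3

The largest autocorrelation is r_3 = 0.62, with weaker echoes at lags 6 (0.34) and 9 (0.19); the remaining lags stay at or below 0.05.
The dominant spike at lag 3 indicates a seasonal period of 3.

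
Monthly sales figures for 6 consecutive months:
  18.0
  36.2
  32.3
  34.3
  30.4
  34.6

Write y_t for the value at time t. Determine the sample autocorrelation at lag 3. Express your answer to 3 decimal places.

Mean ȳ = (18.0 + 36.2 + 32.3 + 34.3 + 30.4 + 34.6)/6 = 30.9667
Σ(y_t−ȳ)(y_{t+3}−ȳ) = (-43.2222) + (-2.9656) + (4.8444) = -41.3433
Denominator Σ(y_t−ȳ)² = 221.9333
r_3 = -41.3433 / 221.9333 = -0.186

-0.186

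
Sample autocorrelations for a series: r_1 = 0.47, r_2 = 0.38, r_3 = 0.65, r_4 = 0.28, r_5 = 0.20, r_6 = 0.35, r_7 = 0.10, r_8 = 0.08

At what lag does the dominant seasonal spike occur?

The largest autocorrelation is r_3 = 0.65; the remaining lags stay at or below 0.47. The elevated value at lag 1 (0.47), dropping to 0.38 at lag 2, reflects decaying short-term dependence rather than seasonality.
The dominant spike at lag 3 indicates a seasonal period of 3.

3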